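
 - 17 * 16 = - 272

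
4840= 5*968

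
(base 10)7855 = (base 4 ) 1322233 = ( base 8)17257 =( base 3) 101202221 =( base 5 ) 222410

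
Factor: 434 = 2^1*7^1 * 31^1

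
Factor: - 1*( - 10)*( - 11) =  - 110 = - 2^1*5^1* 11^1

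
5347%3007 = 2340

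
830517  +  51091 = 881608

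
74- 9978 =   -  9904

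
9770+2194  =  11964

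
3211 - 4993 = - 1782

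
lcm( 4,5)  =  20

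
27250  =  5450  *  5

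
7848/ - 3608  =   - 981/451 = -2.18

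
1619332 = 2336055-716723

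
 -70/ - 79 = 70/79=0.89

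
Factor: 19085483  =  107^2*1667^1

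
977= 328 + 649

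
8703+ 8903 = 17606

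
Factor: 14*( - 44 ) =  - 616 = - 2^3*7^1 * 11^1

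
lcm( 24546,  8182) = 24546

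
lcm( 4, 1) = 4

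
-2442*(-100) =244200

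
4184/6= 697 + 1/3  =  697.33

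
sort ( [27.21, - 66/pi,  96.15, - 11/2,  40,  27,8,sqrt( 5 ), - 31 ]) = [ - 31, - 66/pi , - 11/2,sqrt(5 ), 8 , 27, 27.21,40,96.15]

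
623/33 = 623/33 = 18.88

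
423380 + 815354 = 1238734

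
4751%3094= 1657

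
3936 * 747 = 2940192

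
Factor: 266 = 2^1*7^1*19^1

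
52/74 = 26/37=0.70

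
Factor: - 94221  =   - 3^2 * 19^2*29^1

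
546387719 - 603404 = 545784315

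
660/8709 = 220/2903 = 0.08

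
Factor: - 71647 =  - 71647^1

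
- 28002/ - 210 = 133 + 12/35 = 133.34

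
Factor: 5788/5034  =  2^1*3^( - 1) * 839^(-1)*1447^1 = 2894/2517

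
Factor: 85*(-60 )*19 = -96900= - 2^2*3^1*5^2*  17^1*19^1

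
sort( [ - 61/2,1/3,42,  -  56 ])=[ - 56, - 61/2,1/3, 42 ] 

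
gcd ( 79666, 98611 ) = 1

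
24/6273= 8/2091 = 0.00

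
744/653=744/653 = 1.14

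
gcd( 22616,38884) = 4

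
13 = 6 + 7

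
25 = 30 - 5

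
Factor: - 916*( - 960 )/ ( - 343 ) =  - 2^8*3^1*  5^1*7^( - 3)*229^1  =  - 879360/343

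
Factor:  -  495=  - 3^2 * 5^1*11^1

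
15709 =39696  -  23987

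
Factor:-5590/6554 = -2795/3277=-5^1* 13^1*29^(-1)*43^1*113^ ( - 1 ) 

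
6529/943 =6 + 871/943 = 6.92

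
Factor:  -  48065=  - 5^1*9613^1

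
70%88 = 70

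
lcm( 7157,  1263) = 21471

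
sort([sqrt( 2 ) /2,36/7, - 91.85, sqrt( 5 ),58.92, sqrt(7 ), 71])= [ - 91.85,sqrt( 2)/2,sqrt ( 5),sqrt( 7),36/7,58.92,71 ] 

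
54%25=4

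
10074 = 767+9307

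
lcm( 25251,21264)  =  404016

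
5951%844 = 43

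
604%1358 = 604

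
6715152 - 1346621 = 5368531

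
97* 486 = 47142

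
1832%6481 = 1832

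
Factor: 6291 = 3^3*233^1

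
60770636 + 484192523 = 544963159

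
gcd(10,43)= 1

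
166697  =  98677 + 68020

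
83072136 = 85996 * 966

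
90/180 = 1/2 = 0.50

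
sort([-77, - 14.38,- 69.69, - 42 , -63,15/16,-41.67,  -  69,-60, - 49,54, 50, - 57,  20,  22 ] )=[ - 77,- 69.69, - 69 , - 63, - 60, -57, - 49,-42, - 41.67, - 14.38 , 15/16, 20, 22 , 50,54 ]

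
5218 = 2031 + 3187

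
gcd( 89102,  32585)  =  1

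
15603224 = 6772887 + 8830337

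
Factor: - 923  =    -  13^1*71^1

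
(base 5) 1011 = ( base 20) 6B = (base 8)203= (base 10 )131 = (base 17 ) 7c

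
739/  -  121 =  - 739/121 = -6.11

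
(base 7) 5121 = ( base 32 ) 1NJ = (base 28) 27f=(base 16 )6f3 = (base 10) 1779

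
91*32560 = 2962960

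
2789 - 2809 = - 20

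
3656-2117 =1539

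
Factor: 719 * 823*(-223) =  - 131957351 = - 223^1 * 719^1*823^1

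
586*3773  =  2210978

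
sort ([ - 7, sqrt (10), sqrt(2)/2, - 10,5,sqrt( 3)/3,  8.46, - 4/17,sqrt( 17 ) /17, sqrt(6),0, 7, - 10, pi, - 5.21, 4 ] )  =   [ - 10, - 10, - 7, - 5.21 , - 4/17,0,sqrt(17) /17,sqrt(3 )/3, sqrt(2)/2, sqrt( 6), pi , sqrt(10),4,5,7, 8.46] 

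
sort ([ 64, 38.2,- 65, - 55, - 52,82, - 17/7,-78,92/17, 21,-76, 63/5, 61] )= [  -  78,-76,-65, - 55, - 52, - 17/7,  92/17,  63/5,21, 38.2,61, 64,82] 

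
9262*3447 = 31926114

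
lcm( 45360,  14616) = 1315440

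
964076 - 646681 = 317395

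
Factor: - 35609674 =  - 2^1*263^1*67699^1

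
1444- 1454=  - 10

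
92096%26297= 13205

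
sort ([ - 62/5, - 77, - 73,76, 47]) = [ - 77,- 73 , - 62/5,47,76]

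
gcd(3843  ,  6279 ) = 21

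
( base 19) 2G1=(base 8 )2003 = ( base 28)18j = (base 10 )1027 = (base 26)1dd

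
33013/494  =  33013/494 = 66.83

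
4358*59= 257122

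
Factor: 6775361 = 53^1 *127837^1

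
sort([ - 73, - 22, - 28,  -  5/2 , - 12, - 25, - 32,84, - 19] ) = [ - 73,- 32, -28,-25,  -  22 ,- 19, - 12, - 5/2, 84] 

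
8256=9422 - 1166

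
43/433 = 43/433 = 0.10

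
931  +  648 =1579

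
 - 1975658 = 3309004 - 5284662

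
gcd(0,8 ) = 8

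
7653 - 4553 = 3100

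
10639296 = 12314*864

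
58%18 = 4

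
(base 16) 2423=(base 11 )6A50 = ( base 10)9251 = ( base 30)A8B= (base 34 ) 803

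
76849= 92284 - 15435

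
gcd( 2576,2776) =8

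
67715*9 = 609435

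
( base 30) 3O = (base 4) 1302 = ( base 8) 162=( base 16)72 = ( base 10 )114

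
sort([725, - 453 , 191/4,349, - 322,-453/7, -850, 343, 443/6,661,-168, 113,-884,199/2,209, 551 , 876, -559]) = [ - 884, - 850, - 559 , - 453,-322 , - 168,-453/7,  191/4,443/6,199/2,113, 209,343, 349,551,661,  725 , 876] 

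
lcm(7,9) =63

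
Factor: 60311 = 41^1*1471^1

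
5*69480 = 347400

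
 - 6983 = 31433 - 38416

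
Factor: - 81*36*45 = -2^2*3^8*5^1 = -131220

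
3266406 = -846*(  -  3861)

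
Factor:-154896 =  -  2^4 *3^1  *  7^1* 461^1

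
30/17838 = 5/2973 = 0.00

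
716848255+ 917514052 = 1634362307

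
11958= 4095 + 7863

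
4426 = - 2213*( - 2)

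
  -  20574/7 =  - 2940 + 6/7 = -2939.14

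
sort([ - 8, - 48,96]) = [ - 48, - 8,96 ]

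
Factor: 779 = 19^1*41^1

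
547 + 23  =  570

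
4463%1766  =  931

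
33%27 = 6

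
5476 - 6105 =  - 629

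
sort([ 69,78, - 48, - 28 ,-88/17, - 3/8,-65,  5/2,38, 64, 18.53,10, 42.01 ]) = [ - 65, - 48,-28, - 88/17 , - 3/8, 5/2,10, 18.53, 38, 42.01, 64, 69, 78]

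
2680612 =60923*44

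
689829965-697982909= - 8152944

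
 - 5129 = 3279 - 8408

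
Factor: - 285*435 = -123975=-3^2*5^2 * 19^1*29^1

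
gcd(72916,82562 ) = 2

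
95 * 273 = 25935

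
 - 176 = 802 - 978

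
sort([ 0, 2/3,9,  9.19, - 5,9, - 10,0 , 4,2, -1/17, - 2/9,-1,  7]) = [ - 10, - 5,- 1, - 2/9 , - 1/17, 0, 0,2/3,  2,4 , 7,9 , 9, 9.19]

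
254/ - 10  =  - 127/5 = - 25.40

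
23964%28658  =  23964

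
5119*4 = 20476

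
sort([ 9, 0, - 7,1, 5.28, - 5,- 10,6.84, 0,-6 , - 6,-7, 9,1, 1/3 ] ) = [ - 10,  -  7, - 7, - 6,  -  6, - 5, 0 , 0,1/3,1,1, 5.28,6.84, 9, 9]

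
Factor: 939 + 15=2^1 * 3^2*53^1 = 954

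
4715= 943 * 5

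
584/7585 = 584/7585 = 0.08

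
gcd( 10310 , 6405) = 5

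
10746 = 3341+7405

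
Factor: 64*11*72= 2^9*3^2 * 11^1= 50688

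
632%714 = 632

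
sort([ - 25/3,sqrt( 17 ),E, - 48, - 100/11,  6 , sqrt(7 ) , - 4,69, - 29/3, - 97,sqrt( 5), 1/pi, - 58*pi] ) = [ - 58*pi, - 97 , - 48,-29/3, - 100/11,-25/3,-4,  1/pi,sqrt ( 5), sqrt(7 ),E,sqrt(17 ), 6, 69]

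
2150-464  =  1686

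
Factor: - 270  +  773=503 = 503^1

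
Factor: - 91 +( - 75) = -166 = - 2^1*83^1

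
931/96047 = 133/13721  =  0.01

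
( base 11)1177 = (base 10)1536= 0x600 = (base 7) 4323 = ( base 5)22121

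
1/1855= 1/1855 = 0.00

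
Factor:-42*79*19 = -2^1*3^1*7^1*19^1*79^1 = -63042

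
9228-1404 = 7824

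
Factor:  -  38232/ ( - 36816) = 27/26 = 2^( - 1)*3^3*13^( - 1)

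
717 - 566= 151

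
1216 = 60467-59251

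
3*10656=31968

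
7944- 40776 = - 32832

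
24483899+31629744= 56113643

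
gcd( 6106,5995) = 1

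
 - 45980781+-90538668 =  -136519449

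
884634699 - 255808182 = 628826517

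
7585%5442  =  2143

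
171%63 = 45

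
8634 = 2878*3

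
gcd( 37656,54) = 18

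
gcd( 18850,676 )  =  26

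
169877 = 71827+98050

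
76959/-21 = -25653/7= -3664.71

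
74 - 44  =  30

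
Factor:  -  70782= - 2^1*3^1*47^1*251^1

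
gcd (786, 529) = 1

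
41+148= 189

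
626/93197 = 626/93197 =0.01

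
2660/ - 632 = -665/158 = - 4.21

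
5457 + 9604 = 15061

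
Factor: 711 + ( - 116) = 5^1*7^1*17^1=   595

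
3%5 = 3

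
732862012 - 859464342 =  - 126602330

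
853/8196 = 853/8196 = 0.10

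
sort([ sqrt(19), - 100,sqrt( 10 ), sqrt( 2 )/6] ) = [- 100,sqrt( 2 )/6,sqrt( 10 ), sqrt(19)]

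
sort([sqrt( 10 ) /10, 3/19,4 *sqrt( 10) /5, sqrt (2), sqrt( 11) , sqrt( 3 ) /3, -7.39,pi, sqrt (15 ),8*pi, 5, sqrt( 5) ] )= [ - 7.39 , 3/19, sqrt( 10 ) /10,sqrt( 3)/3, sqrt( 2 ), sqrt( 5 ), 4*sqrt( 10 ) /5,pi, sqrt( 11),  sqrt( 15),5, 8*pi]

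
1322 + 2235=3557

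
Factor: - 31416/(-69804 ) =374/831 = 2^1*3^(  -  1) * 11^1 * 17^1*277^( - 1)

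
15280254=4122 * 3707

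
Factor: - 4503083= - 13^1*346391^1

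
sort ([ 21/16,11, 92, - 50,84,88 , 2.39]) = [ - 50,21/16 , 2.39,11,84, 88, 92]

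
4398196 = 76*57871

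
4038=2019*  2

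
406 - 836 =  - 430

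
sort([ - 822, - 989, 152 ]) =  [-989,-822,152] 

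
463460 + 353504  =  816964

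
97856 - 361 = 97495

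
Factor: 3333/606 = 11/2 = 2^(-1)*11^1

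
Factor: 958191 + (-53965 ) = 2^1*113^1*4001^1= 904226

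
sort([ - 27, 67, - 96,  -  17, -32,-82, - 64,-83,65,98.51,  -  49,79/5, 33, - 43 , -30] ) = [ - 96,-83,  -  82, - 64, - 49,-43 , - 32,-30, -27, - 17, 79/5,33,65,  67,  98.51 ]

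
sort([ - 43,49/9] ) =[ - 43,49/9] 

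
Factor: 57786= 2^1*3^1* 9631^1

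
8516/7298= 1 + 609/3649= 1.17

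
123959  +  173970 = 297929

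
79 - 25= 54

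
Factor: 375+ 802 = 11^1 * 107^1 = 1177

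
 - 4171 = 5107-9278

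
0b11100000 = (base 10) 224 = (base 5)1344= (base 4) 3200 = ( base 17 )D3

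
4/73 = 4/73= 0.05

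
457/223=457/223 = 2.05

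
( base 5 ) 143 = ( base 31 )1H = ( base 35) 1D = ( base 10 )48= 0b110000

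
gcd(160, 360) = 40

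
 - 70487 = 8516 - 79003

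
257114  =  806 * 319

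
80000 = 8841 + 71159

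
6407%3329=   3078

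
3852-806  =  3046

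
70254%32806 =4642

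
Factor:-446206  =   - 2^1 *223103^1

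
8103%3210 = 1683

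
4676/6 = 779 + 1/3 = 779.33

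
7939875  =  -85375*( - 93 )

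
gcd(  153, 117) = 9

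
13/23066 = 13/23066 = 0.00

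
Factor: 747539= 13^1*57503^1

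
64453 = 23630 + 40823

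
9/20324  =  9/20324 = 0.00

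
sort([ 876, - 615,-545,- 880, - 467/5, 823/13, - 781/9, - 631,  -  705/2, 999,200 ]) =[ -880 , - 631,-615,  -  545, - 705/2, - 467/5, -781/9, 823/13, 200 , 876,  999 ]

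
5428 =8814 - 3386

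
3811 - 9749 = -5938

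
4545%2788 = 1757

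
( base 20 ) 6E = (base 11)112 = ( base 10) 134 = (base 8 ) 206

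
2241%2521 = 2241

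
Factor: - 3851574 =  - 2^1*3^1 *641929^1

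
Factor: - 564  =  -2^2*3^1*47^1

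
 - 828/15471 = - 1 + 1627/1719 = - 0.05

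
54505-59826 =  - 5321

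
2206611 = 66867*33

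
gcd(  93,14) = 1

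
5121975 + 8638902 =13760877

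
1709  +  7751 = 9460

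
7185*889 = 6387465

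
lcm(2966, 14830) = 14830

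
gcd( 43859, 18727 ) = 61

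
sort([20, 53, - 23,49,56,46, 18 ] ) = [- 23 , 18,20,  46,49, 53, 56]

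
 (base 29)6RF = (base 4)1123110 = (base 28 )7CK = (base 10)5844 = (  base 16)16D4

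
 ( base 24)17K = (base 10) 764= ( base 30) pe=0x2fc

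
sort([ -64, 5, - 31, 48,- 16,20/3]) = [ - 64,- 31, - 16, 5, 20/3, 48 ]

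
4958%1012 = 910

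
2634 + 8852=11486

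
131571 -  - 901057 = 1032628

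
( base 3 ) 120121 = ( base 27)FG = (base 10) 421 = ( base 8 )645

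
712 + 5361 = 6073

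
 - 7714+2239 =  - 5475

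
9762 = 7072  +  2690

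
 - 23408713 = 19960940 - 43369653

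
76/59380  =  19/14845= 0.00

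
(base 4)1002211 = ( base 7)15265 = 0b1000010100101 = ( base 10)4261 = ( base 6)31421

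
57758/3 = 19252 + 2/3 = 19252.67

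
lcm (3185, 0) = 0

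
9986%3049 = 839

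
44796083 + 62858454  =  107654537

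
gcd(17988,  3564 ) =12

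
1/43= 1/43 =0.02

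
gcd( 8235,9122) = 1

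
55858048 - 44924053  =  10933995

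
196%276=196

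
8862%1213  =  371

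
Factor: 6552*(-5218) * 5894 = -2^5*3^2 * 7^2*13^1 * 421^1*2609^1 =- 201506052384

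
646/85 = 38/5= 7.60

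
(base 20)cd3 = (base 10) 5063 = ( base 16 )13c7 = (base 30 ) 5IN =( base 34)4CV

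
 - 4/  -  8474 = 2/4237 =0.00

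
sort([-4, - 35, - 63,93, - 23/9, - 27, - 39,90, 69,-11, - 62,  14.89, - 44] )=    [ - 63, - 62, - 44, - 39, - 35, - 27,-11, - 4, - 23/9,14.89 , 69,90, 93 ]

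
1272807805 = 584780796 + 688027009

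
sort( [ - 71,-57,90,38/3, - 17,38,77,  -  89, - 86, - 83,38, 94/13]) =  [  -  89,  -  86,-83,-71,-57,-17, 94/13,38/3, 38,38 , 77,90 ] 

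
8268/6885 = 2756/2295  =  1.20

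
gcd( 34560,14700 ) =60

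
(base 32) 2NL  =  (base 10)2805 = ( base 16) af5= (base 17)9c0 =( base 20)705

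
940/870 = 94/87 = 1.08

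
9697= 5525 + 4172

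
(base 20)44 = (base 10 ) 84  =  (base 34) 2g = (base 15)59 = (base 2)1010100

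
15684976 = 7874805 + 7810171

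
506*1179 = 596574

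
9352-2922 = 6430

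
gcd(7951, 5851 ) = 1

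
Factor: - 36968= - 2^3* 4621^1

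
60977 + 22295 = 83272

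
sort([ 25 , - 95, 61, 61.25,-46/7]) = [ - 95, - 46/7, 25 , 61, 61.25] 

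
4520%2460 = 2060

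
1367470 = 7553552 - 6186082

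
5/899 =5/899 =0.01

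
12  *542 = 6504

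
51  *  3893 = 198543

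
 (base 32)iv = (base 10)607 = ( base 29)kr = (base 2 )1001011111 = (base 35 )hc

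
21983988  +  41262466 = 63246454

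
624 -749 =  - 125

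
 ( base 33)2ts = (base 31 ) 391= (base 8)6133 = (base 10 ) 3163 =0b110001011011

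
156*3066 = 478296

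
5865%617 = 312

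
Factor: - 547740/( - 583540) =3^2*17^1*163^( - 1) = 153/163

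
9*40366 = 363294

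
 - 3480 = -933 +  - 2547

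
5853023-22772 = 5830251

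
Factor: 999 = 3^3*37^1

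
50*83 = 4150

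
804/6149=804/6149=0.13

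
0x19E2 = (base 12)3a02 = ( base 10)6626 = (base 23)cc2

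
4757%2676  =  2081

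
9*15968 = 143712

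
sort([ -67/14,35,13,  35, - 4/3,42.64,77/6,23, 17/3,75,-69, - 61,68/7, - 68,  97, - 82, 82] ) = [ - 82,-69,-68, - 61,-67/14, - 4/3,17/3, 68/7,77/6,13, 23,35 , 35, 42.64,75,  82,97 ]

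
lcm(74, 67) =4958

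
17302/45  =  17302/45 = 384.49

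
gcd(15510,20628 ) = 6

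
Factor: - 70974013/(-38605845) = 3^( - 1 )*5^(- 1 )*11^1*23^( - 1)*101^1*193^1*317^ ( - 1 ) * 331^1*353^(- 1 ) 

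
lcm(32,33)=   1056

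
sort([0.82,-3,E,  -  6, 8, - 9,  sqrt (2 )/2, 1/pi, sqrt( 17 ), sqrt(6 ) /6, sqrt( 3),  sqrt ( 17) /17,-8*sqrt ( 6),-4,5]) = [- 8*sqrt ( 6), - 9,-6, - 4,-3, sqrt( 17 )/17, 1/pi, sqrt(6 )/6, sqrt( 2) /2, 0.82,  sqrt( 3),  E, sqrt(17), 5,8] 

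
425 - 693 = -268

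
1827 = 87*21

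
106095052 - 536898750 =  - 430803698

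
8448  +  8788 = 17236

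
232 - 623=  - 391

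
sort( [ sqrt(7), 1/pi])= [1/pi,sqrt( 7 )]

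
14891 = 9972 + 4919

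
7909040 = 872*9070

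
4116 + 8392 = 12508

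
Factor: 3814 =2^1*1907^1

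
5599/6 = 933 + 1/6 = 933.17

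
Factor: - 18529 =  - 7^1*2647^1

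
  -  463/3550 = - 463/3550 = -0.13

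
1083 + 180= 1263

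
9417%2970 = 507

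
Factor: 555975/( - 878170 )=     -  111195/175634 = - 2^( - 1)*3^2*5^1 * 7^1 *137^( - 1 ) * 353^1*641^( - 1)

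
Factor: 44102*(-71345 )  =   - 2^1*5^1*19^1*751^1*22051^1  =  - 3146457190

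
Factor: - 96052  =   - 2^2*  11^1 * 37^1*59^1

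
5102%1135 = 562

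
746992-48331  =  698661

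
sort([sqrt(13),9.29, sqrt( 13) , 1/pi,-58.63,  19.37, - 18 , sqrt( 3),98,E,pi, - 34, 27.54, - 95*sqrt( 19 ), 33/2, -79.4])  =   [ - 95*sqrt(19), - 79.4,  -  58.63 , - 34, - 18,1/pi,sqrt ( 3),E, pi, sqrt( 13), sqrt( 13),  9.29,33/2,19.37,27.54,98]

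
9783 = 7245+2538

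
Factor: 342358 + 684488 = 2^1 * 3^2*57047^1 = 1026846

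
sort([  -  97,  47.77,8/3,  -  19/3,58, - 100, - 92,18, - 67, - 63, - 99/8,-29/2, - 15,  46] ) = [  -  100, - 97,-92, - 67, - 63, - 15, - 29/2,-99/8,-19/3, 8/3, 18,46,47.77,58] 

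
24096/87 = 276+28/29 = 276.97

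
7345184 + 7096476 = 14441660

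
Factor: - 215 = - 5^1*43^1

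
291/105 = 97/35 = 2.77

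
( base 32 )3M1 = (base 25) 612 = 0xec1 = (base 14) 153b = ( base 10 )3777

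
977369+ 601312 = 1578681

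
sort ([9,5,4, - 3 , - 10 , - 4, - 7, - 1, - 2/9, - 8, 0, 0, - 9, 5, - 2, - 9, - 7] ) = [ - 10, - 9 , - 9,  -  8, - 7, - 7, -4, - 3,-2 , - 1, - 2/9 , 0,0, 4, 5, 5,9] 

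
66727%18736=10519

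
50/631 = 50/631= 0.08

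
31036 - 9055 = 21981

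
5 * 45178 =225890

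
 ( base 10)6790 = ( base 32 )6k6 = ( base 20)gja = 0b1101010000110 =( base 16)1A86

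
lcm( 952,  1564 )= 21896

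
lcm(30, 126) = 630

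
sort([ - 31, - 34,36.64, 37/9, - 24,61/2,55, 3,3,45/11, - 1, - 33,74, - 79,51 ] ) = [ - 79,- 34, - 33,-31, - 24, - 1, 3, 3,45/11 , 37/9,61/2,36.64,  51,55, 74] 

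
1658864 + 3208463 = 4867327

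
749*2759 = 2066491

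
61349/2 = 30674 + 1/2 = 30674.50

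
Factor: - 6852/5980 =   -  1713/1495 = -3^1*5^( - 1) * 13^( - 1)*23^(-1 )*571^1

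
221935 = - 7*(  -  31705 ) 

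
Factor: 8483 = 17^1 * 499^1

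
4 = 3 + 1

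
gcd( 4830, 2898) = 966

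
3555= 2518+1037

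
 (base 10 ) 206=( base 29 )73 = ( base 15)db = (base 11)178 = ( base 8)316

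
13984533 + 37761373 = 51745906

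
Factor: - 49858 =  - 2^1*97^1*257^1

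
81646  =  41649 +39997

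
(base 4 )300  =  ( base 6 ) 120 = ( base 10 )48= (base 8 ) 60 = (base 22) 24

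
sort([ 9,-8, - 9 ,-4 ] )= [ - 9, - 8, - 4,  9 ]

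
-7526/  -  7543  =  7526/7543 = 1.00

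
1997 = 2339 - 342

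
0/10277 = 0 = 0.00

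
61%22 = 17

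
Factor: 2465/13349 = 5^1*7^( - 1)* 17^1 * 29^1 * 1907^(-1) 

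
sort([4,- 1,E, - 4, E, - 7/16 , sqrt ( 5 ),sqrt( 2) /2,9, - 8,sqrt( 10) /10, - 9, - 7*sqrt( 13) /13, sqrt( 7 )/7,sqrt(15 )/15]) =[ - 9, - 8, - 4,-7*sqrt( 13)/13,-1, - 7/16,sqrt( 15 ) /15, sqrt( 10)/10,sqrt(7 )/7,sqrt(2) /2,sqrt( 5 ), E, E,4,9]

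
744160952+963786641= 1707947593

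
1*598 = 598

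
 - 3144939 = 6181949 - 9326888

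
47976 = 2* 23988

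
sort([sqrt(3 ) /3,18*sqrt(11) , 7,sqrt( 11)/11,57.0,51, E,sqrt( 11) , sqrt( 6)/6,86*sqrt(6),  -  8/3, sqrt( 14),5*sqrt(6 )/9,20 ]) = [  -  8/3,sqrt(11)/11 , sqrt( 6) /6,sqrt(3)/3,5*sqrt(6)/9, E,sqrt( 11), sqrt(14 ),  7,20,51 , 57.0,18*sqrt( 11 ), 86*sqrt(6)]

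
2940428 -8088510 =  - 5148082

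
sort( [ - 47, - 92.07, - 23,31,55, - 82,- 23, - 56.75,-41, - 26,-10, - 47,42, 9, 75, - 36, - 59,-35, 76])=[ - 92.07 ,-82,  -  59,-56.75, - 47,-47,  -  41,-36, - 35,  -  26,-23,-23,-10, 9,31,42, 55,75, 76]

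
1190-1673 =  - 483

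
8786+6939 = 15725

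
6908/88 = 78 + 1/2  =  78.50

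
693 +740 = 1433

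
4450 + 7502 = 11952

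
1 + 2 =3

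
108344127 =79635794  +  28708333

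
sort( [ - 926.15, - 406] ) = [ - 926.15, - 406 ] 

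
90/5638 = 45/2819 = 0.02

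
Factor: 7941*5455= 3^1*5^1*1091^1 * 2647^1 = 43318155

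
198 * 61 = 12078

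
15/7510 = 3/1502 = 0.00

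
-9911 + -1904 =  - 11815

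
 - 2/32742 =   -  1/16371   =  - 0.00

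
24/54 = 4/9 = 0.44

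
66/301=66/301 = 0.22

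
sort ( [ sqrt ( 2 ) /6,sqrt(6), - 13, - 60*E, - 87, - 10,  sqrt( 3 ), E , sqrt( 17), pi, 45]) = [- 60*E, - 87, - 13, - 10,sqrt(2 )/6,sqrt ( 3) , sqrt( 6)  ,  E, pi, sqrt( 17 ),45 ]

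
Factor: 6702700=2^2*5^2 * 97^1* 691^1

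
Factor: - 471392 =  - 2^5 * 14731^1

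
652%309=34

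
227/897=227/897 = 0.25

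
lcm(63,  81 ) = 567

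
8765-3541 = 5224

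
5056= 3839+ 1217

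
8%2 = 0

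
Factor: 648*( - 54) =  - 2^4 * 3^7 = - 34992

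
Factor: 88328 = 2^3*61^1 *181^1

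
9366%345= 51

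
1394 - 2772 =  - 1378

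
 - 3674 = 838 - 4512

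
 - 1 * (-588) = 588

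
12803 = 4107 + 8696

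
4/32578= 2/16289 = 0.00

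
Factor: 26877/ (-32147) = -3^1*17^1*61^( - 1) = - 51/61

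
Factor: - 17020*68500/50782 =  - 2^3*5^4*23^1* 37^1*137^1*25391^ ( - 1 ) = -582935000/25391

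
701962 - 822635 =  - 120673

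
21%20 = 1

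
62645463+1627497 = 64272960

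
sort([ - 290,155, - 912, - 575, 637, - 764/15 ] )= [ - 912,-575,  -  290, - 764/15,155,637 ] 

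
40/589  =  40/589 = 0.07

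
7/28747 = 7/28747=0.00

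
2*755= 1510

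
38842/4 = 19421/2 = 9710.50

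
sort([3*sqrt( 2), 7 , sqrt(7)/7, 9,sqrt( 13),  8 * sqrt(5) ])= [ sqrt( 7)/7,sqrt( 13),3*sqrt( 2), 7,9, 8 * sqrt(5) ] 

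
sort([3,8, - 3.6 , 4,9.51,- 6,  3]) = [ - 6, - 3.6, 3,  3,  4 , 8, 9.51] 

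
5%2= 1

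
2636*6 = 15816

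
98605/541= 182 + 143/541 = 182.26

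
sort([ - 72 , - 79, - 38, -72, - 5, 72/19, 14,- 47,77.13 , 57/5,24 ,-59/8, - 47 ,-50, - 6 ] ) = [ - 79, - 72, - 72,  -  50, - 47, - 47, - 38,  -  59/8, - 6, - 5,72/19,  57/5,14,  24, 77.13 ] 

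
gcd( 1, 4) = 1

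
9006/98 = 4503/49 = 91.90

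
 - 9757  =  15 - 9772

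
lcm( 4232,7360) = 169280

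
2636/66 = 1318/33 = 39.94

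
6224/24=778/3 = 259.33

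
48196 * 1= 48196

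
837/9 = 93 = 93.00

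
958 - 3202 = - 2244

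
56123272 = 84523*664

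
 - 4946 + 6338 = 1392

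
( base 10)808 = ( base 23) 1c3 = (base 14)41A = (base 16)328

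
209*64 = 13376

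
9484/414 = 22  +  188/207 = 22.91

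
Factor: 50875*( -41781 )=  - 3^1*5^3 * 11^1*19^1*37^1*733^1 = - 2125608375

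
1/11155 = 1/11155 = 0.00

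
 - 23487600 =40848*( - 575) 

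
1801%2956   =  1801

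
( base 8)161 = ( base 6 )305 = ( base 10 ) 113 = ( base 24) 4H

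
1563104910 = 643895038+919209872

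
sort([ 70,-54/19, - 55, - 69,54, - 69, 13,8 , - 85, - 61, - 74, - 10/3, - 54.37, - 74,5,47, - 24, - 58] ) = [ - 85, - 74, - 74,-69, - 69,-61,  -  58, - 55, - 54.37, - 24, - 10/3, - 54/19 , 5 , 8,13,47,54, 70]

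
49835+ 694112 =743947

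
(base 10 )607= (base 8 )1137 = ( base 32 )IV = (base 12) 427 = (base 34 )ht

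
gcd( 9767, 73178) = 1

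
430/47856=215/23928 = 0.01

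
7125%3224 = 677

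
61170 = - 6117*( - 10)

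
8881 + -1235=7646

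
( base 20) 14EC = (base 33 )92p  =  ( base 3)111120101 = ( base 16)26A4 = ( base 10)9892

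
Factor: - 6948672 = -2^6*3^1*36191^1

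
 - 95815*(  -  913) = 87479095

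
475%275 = 200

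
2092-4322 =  -2230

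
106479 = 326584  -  220105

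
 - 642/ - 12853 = 642/12853 = 0.05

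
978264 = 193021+785243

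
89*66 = 5874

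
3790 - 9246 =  - 5456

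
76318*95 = 7250210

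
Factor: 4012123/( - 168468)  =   - 2^ ( - 2 )* 3^( - 1) * 101^( - 1 )*139^( - 1)*149^1*26927^1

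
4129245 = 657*6285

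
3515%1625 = 265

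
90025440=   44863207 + 45162233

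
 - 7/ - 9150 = 7/9150 = 0.00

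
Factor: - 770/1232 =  - 2^( - 3 )*5^1 = - 5/8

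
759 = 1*759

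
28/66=14/33 =0.42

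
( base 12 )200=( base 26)b2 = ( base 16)120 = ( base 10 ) 288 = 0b100100000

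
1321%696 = 625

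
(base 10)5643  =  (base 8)13013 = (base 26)891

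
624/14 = 312/7 = 44.57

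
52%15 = 7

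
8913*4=35652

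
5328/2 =2664 = 2664.00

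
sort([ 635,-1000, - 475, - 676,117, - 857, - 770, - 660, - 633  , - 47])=[ - 1000, - 857,-770, - 676, - 660, - 633, - 475, - 47, 117,635]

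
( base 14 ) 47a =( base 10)892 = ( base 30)tm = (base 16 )37c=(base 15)3e7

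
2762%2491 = 271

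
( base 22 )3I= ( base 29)2Q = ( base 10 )84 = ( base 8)124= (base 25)39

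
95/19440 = 19/3888 = 0.00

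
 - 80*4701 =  - 376080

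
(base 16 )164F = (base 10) 5711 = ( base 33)582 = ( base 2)1011001001111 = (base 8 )13117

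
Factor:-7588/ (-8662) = 2^1*7^1*61^( - 1)*71^(-1 )*271^1 = 3794/4331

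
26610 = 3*8870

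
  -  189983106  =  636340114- 826323220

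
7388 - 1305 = 6083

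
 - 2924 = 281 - 3205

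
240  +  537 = 777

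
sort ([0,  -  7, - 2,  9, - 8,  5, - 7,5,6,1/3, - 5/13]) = [ - 8, - 7, - 7, - 2, - 5/13,0,1/3,  5, 5, 6,9 ] 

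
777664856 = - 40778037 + 818442893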